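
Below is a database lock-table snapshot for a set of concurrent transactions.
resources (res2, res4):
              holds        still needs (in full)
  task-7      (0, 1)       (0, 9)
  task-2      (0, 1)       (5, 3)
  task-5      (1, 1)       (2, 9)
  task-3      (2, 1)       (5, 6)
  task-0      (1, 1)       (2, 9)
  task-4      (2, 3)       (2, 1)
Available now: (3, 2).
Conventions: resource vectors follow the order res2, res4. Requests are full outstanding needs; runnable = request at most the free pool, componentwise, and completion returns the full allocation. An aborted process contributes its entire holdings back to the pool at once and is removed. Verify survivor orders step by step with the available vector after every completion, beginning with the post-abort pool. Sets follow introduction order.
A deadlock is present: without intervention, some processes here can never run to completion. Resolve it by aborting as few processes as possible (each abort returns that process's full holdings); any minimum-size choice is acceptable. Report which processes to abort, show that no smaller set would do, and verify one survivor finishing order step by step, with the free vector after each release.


Abort task-7 and task-5.
Key observation: task-0 had no path to completion before; after the abort of task-7 and task-5 ((1, 2) returned), step 4 is where it fits.
Why nothing smaller works — every single abort fails: task-7 alone leaves task-5 blocked (short on res4); task-2 alone leaves task-7 blocked (short on res4); task-5 alone leaves task-7 blocked (short on res4); task-3 alone leaves task-7 blocked (short on res4); task-0 alone leaves task-7 blocked (short on res4); task-4 alone leaves task-7 blocked (short on res4).
The survivors complete as task-4, task-3, task-2, task-0. Step-by-step check (starting from the post-abort pool):
  pool = (4, 4)
  task-4: need (2, 1) fits (4, 4); releases (2, 3), pool now (6, 7)
  task-3: need (5, 6) fits (6, 7); releases (2, 1), pool now (8, 8)
  task-2: need (5, 3) fits (8, 8); releases (0, 1), pool now (8, 9)
  task-0: need (2, 9) fits (8, 9); releases (1, 1), pool now (9, 10)


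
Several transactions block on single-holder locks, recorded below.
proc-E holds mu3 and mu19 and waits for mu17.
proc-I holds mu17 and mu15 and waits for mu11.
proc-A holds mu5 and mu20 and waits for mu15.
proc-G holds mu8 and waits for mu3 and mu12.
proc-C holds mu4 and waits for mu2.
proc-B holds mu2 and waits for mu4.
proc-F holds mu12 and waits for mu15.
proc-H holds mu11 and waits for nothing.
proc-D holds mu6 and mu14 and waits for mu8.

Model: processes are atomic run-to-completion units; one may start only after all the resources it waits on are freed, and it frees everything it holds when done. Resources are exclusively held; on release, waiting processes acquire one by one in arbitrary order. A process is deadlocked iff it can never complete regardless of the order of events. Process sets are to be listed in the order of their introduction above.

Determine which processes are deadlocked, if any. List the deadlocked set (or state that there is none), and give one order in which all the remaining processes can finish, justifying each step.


Deadlocked set: proc-C and proc-B.
Key observation: along proc-C -> proc-B -> proc-C, each member waits on what the next one holds — a deadlock; no other process is dragged down with it.
The rest can finish in the order proc-H, proc-I, proc-F, proc-E, proc-G, proc-A, proc-D.
Walking it through:
  proc-H waits on nothing -> runs at once and releases mu11
  proc-I waits on mu11 — all released -> runs and releases mu17 and mu15
  proc-F waits on mu15 — all released -> runs and releases mu12
  proc-E waits on mu17 — all released -> runs and releases mu3 and mu19
  proc-G waits on mu3 and mu12 — all released -> runs and releases mu8
  proc-A waits on mu15 — all released -> runs and releases mu5 and mu20
  proc-D waits on mu8 — all released -> runs and releases mu6 and mu14


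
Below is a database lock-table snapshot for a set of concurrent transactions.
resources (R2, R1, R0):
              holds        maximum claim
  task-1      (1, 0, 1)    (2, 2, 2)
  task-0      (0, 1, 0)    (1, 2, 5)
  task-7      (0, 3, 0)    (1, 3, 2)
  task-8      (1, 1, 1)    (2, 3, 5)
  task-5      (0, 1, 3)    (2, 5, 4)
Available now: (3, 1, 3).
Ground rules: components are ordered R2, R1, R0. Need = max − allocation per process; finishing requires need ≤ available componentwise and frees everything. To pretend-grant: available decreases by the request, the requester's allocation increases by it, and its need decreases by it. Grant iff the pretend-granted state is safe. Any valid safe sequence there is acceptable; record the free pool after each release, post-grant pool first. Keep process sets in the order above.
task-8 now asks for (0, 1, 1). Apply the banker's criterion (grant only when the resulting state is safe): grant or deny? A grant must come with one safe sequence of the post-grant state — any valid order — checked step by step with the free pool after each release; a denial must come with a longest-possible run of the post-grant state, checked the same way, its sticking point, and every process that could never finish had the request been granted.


GRANT. The post-grant state is safe; one safe sequence: task-7, task-1, task-8, task-0, task-5.
Key observation: granting shrinks the pool to (3, 0, 2), yet task-7 still fits and the chain goes through.
Verifying the post-grant state step by step:
  pool = (3, 0, 2)
  run task-7 (needs (1, 0, 2), free (3, 0, 2)); after release of (0, 3, 0) the pool is (3, 3, 2)
  run task-1 (needs (1, 2, 1), free (3, 3, 2)); after release of (1, 0, 1) the pool is (4, 3, 3)
  run task-8 (needs (1, 1, 3), free (4, 3, 3)); after release of (1, 2, 2) the pool is (5, 5, 5)
  run task-0 (needs (1, 1, 5), free (5, 5, 5)); after release of (0, 1, 0) the pool is (5, 6, 5)
  run task-5 (needs (2, 4, 1), free (5, 6, 5)); after release of (0, 1, 3) the pool is (5, 7, 8)


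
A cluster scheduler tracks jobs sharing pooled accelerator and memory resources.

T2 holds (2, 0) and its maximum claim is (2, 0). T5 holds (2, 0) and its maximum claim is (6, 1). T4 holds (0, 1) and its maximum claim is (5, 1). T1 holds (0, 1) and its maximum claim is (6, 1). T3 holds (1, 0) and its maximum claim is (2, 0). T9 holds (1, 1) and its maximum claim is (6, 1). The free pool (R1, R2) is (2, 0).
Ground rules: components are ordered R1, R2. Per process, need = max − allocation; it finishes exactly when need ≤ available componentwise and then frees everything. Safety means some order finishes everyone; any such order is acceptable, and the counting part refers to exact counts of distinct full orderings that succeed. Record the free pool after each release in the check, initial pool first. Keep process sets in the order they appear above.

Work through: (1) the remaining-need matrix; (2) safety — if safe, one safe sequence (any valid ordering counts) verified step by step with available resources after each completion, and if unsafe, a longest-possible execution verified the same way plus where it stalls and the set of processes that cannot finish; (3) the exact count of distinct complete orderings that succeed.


(1) Need matrix, components ordered R1, R2:
  T2: (0, 0)
  T5: (4, 1)
  T4: (5, 0)
  T1: (6, 0)
  T3: (1, 0)
  T9: (5, 0)
(2) SAFE, for example via the order T3, T2, T4, T5, T9, T1.
Key observation: the order's first zero-slack moment is T4 ((5, 0) needed, (5, 0) free — a requested resource with nothing to spare).
Check, step by step:
  pool = (2, 0)
  run T3 (needs (1, 0), free (2, 0)); after release of (1, 0) the pool is (3, 0)
  run T2 (needs (0, 0), free (3, 0)); after release of (2, 0) the pool is (5, 0)
  run T4 (needs (5, 0), free (5, 0)); after release of (0, 1) the pool is (5, 1)
  run T5 (needs (4, 1), free (5, 1)); after release of (2, 0) the pool is (7, 1)
  run T9 (needs (5, 0), free (7, 1)); after release of (1, 1) the pool is (8, 2)
  run T1 (needs (6, 0), free (8, 2)); after release of (0, 1) the pool is (8, 3)
(3) The exact count: 20 of the possible complete orderings are safe sequences.


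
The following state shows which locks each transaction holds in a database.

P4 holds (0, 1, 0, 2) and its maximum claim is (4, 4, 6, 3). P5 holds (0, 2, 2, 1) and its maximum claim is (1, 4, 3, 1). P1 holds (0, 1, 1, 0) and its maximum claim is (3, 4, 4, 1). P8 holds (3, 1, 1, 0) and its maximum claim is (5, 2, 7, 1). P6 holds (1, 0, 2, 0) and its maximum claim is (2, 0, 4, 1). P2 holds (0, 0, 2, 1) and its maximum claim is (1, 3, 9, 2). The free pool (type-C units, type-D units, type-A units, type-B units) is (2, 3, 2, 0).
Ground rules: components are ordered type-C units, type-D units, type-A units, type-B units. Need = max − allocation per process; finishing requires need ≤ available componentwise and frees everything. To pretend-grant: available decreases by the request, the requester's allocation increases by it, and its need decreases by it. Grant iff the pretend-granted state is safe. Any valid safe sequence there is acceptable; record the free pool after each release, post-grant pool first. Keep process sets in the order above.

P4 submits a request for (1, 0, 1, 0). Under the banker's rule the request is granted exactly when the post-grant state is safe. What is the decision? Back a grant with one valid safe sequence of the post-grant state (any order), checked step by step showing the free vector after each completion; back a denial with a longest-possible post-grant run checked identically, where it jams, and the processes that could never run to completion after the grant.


DENY — the pretend-granted state is unsafe.
Key observation: after P5, P6 the pool peaks at (2, 5, 5, 1), and each blocked process is short somewhere: P4 on type-C units; P1 on type-C units; P8 on type-A units; P2 on type-A units.
After a pretend grant, a maximal execution: P5, P6 — then nothing else fits. Verifying each step:
  pool = (1, 3, 1, 0)
  run P5 (needs (1, 2, 1, 0), free (1, 3, 1, 0)); after release of (0, 2, 2, 1) the pool is (1, 5, 3, 1)
  run P6 (needs (1, 0, 2, 1), free (1, 5, 3, 1)); after release of (1, 0, 2, 0) the pool is (2, 5, 5, 1)
  P4 cannot run: need (3, 3, 5, 1) vs free (2, 5, 5, 1) (insufficient type-C units)
  P1 cannot run: need (3, 3, 3, 1) vs free (2, 5, 5, 1) (insufficient type-C units)
  P8 cannot run: need (2, 1, 6, 1) vs free (2, 5, 5, 1) (insufficient type-A units)
  P2 cannot run: need (1, 3, 7, 1) vs free (2, 5, 5, 1) (insufficient type-A units)
Post-grant, the permanently blocked set is P4, P1, P8 and P2.


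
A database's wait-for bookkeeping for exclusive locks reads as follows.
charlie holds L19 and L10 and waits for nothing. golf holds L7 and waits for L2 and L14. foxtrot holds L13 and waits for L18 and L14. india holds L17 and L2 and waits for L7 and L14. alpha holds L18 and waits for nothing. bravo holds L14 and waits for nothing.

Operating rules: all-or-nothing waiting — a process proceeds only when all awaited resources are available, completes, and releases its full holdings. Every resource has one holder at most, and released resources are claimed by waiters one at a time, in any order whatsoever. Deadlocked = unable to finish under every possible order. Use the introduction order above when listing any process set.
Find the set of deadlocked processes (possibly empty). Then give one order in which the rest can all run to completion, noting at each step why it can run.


Deadlocked: golf and india.
Key observation: along golf -> india -> golf, each member waits on what the next one holds — a deadlock; no other process is dragged down with it.
One completion order for the rest: bravo, charlie, alpha, foxtrot.
Step-by-step check:
  bravo: no waits; runs immediately, freeing L14
  charlie: no waits; runs immediately, freeing L19 and L10
  alpha: no waits; runs immediately, freeing L18
  run foxtrot (all its waits — L18 and L14 — are resolved); releases L13


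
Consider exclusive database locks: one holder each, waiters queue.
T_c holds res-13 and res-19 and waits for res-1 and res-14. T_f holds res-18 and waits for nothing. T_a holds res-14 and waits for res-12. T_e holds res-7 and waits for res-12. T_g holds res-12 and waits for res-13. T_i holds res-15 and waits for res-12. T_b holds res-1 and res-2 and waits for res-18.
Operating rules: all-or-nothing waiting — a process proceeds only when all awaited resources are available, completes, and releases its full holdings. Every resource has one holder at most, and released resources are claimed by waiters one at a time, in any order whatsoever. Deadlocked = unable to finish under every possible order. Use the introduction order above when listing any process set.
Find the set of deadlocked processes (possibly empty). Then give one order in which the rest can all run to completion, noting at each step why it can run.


The deadlocked set is T_c, T_a, T_e, T_g and T_i.
Key observation: the knot is the closed ring of waits T_c -> T_a -> T_g -> T_c; T_e and T_i wait into the deadlock from upstream.
One completion order for the rest: T_f, T_b.
Walking it through:
  T_f: no waits; runs immediately, freeing res-18
  run T_b (all its waits — res-18 — are resolved); releases res-1 and res-2


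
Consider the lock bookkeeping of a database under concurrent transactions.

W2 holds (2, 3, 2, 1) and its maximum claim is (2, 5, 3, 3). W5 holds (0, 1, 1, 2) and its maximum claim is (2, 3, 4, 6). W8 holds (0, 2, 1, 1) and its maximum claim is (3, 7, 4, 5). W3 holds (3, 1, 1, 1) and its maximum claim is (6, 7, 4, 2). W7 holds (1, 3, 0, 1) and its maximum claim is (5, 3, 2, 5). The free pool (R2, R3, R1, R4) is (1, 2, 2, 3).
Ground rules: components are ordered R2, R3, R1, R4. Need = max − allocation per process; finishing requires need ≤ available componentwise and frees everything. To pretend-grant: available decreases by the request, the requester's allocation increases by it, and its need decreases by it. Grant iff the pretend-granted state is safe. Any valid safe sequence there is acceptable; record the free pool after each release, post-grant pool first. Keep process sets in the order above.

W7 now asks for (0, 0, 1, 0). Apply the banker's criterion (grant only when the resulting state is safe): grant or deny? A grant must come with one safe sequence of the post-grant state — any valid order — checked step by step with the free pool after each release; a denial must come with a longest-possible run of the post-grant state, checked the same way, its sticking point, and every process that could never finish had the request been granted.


GRANT — the state after the grant stays safe, e.g. via W2, W5, W3, W7, W8.
Key observation: even at the reduced pool (1, 2, 1, 3), W2 fits immediately, so safety survives the grant.
Verifying the post-grant state step by step:
  pool = (1, 2, 1, 3)
  W2 needs (0, 2, 1, 2) <= (1, 2, 1, 3) -> finishes; pool += (2, 3, 2, 1) = (3, 5, 3, 4)
  W5 needs (2, 2, 3, 4) <= (3, 5, 3, 4) -> finishes; pool += (0, 1, 1, 2) = (3, 6, 4, 6)
  W3 needs (3, 6, 3, 1) <= (3, 6, 4, 6) -> finishes; pool += (3, 1, 1, 1) = (6, 7, 5, 7)
  W7 needs (4, 0, 1, 4) <= (6, 7, 5, 7) -> finishes; pool += (1, 3, 1, 1) = (7, 10, 6, 8)
  W8 needs (3, 5, 3, 4) <= (7, 10, 6, 8) -> finishes; pool += (0, 2, 1, 1) = (7, 12, 7, 9)


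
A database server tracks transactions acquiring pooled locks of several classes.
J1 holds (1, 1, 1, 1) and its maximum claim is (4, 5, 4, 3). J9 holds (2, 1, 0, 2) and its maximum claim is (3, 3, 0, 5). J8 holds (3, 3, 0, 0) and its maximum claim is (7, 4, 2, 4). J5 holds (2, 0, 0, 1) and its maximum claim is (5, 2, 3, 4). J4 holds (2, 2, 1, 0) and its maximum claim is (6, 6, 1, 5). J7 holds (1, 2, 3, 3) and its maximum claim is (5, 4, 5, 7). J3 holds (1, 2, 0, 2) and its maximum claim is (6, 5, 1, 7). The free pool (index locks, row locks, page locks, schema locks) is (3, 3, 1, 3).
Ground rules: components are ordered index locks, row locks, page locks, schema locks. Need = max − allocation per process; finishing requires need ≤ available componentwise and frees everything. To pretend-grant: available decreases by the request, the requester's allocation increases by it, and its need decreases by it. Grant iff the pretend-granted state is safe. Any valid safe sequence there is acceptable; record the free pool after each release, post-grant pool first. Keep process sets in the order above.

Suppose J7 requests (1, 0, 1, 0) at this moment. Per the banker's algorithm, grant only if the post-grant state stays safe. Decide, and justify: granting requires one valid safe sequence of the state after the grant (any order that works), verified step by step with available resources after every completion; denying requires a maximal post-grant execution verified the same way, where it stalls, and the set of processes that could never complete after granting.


GRANT — the state after the grant stays safe, e.g. via J9, J4, J7, J1, J8, J5, J3.
Key observation: post-grant, (2, 3, 0, 3) remains, and an order beginning with J9 completes everyone.
Verifying the post-grant state step by step:
  pool = (2, 3, 0, 3)
  run J9 (needs (1, 2, 0, 3), free (2, 3, 0, 3)); after release of (2, 1, 0, 2) the pool is (4, 4, 0, 5)
  run J4 (needs (4, 4, 0, 5), free (4, 4, 0, 5)); after release of (2, 2, 1, 0) the pool is (6, 6, 1, 5)
  run J7 (needs (3, 2, 1, 4), free (6, 6, 1, 5)); after release of (2, 2, 4, 3) the pool is (8, 8, 5, 8)
  run J1 (needs (3, 4, 3, 2), free (8, 8, 5, 8)); after release of (1, 1, 1, 1) the pool is (9, 9, 6, 9)
  run J8 (needs (4, 1, 2, 4), free (9, 9, 6, 9)); after release of (3, 3, 0, 0) the pool is (12, 12, 6, 9)
  run J5 (needs (3, 2, 3, 3), free (12, 12, 6, 9)); after release of (2, 0, 0, 1) the pool is (14, 12, 6, 10)
  run J3 (needs (5, 3, 1, 5), free (14, 12, 6, 10)); after release of (1, 2, 0, 2) the pool is (15, 14, 6, 12)


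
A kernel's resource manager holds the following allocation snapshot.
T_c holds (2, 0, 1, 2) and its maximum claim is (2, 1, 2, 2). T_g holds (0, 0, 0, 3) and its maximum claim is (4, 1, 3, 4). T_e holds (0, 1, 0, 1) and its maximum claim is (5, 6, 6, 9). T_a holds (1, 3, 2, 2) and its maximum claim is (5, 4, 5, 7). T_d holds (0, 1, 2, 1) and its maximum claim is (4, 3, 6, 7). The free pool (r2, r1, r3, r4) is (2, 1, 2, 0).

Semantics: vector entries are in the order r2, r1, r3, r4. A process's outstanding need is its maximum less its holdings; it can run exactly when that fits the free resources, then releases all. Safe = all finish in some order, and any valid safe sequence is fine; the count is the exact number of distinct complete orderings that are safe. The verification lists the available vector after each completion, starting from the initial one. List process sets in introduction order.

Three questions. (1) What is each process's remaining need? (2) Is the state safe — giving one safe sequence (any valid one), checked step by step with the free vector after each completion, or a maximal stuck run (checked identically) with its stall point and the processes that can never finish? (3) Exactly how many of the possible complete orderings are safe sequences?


(1) Remaining need (order r2, r1, r3, r4):
  T_c: (0, 1, 1, 0)
  T_g: (4, 1, 3, 1)
  T_e: (5, 5, 6, 8)
  T_a: (4, 1, 3, 5)
  T_d: (4, 2, 4, 6)
(2) SAFE. One safe sequence: T_c, T_g, T_a, T_d, T_e.
Key observation: the order's first zero-slack moment is T_c ((0, 1, 1, 0) needed, (2, 1, 2, 0) free — a requested resource with nothing to spare).
Walking it through:
  pool = (2, 1, 2, 0)
  T_c: need (0, 1, 1, 0) fits (2, 1, 2, 0); releases (2, 0, 1, 2), pool now (4, 1, 3, 2)
  T_g: need (4, 1, 3, 1) fits (4, 1, 3, 2); releases (0, 0, 0, 3), pool now (4, 1, 3, 5)
  T_a: need (4, 1, 3, 5) fits (4, 1, 3, 5); releases (1, 3, 2, 2), pool now (5, 4, 5, 7)
  T_d: need (4, 2, 4, 6) fits (5, 4, 5, 7); releases (0, 1, 2, 1), pool now (5, 5, 7, 8)
  T_e: need (5, 5, 6, 8) fits (5, 5, 7, 8); releases (0, 1, 0, 1), pool now (5, 6, 7, 9)
(3) The exact count: 1 of the possible complete orderings is a safe sequence.


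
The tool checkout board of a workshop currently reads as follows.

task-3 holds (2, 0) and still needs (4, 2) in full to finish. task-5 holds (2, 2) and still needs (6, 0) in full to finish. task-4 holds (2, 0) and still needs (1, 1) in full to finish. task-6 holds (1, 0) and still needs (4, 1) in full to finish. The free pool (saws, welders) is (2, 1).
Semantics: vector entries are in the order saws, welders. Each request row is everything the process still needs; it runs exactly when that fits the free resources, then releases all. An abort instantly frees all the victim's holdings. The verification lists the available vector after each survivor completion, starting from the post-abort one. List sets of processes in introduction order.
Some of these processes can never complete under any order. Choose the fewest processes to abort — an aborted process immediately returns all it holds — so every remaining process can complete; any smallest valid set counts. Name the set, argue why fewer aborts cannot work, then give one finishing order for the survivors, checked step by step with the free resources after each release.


Abort task-3.
Key observation: the deadlocked task-5 becomes finishable only because task-3 released (2, 0); it completes at step 3 below.
Why nothing smaller works: aborting no one leaves the state deadlocked as given.
The survivors complete as task-4, task-6, task-5. Check, step by step (starting from the post-abort pool):
  pool = (4, 1)
  task-4 needs (1, 1) <= (4, 1) -> finishes; pool += (2, 0) = (6, 1)
  task-6 needs (4, 1) <= (6, 1) -> finishes; pool += (1, 0) = (7, 1)
  task-5 needs (6, 0) <= (7, 1) -> finishes; pool += (2, 2) = (9, 3)


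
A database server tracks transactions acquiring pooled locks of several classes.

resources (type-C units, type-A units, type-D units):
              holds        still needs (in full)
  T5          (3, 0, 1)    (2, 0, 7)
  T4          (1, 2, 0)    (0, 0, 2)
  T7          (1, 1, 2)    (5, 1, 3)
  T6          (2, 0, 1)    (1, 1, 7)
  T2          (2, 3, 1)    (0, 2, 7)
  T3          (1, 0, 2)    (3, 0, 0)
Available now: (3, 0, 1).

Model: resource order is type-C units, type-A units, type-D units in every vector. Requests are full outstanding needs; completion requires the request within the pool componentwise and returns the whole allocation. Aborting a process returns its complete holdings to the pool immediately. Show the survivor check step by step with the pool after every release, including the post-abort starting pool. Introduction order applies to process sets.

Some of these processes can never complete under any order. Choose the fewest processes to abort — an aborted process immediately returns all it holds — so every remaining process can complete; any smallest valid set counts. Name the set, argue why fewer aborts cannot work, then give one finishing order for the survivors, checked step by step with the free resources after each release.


Abort T6 and T2.
Key observation: T5 had no path to completion before; after the abort of T6 and T2 ((4, 3, 2) returned), step 4 is where it fits.
Minimality, checking each single-abort alternative: T5 alone leaves T6 blocked (short on type-D units); T4 alone leaves T5 blocked (short on type-D units); T7 alone leaves T5 blocked (short on type-D units); T6 alone leaves T5 blocked (short on type-D units); T2 alone leaves T5 blocked (short on type-D units); T3 alone leaves T5 blocked (short on type-D units).
One survivor order: T7, T3, T4, T5. Step-by-step check (post-abort pool first):
  pool = (7, 3, 3)
  run T7 (needs (5, 1, 3), free (7, 3, 3)); after release of (1, 1, 2) the pool is (8, 4, 5)
  run T3 (needs (3, 0, 0), free (8, 4, 5)); after release of (1, 0, 2) the pool is (9, 4, 7)
  run T4 (needs (0, 0, 2), free (9, 4, 7)); after release of (1, 2, 0) the pool is (10, 6, 7)
  run T5 (needs (2, 0, 7), free (10, 6, 7)); after release of (3, 0, 1) the pool is (13, 6, 8)


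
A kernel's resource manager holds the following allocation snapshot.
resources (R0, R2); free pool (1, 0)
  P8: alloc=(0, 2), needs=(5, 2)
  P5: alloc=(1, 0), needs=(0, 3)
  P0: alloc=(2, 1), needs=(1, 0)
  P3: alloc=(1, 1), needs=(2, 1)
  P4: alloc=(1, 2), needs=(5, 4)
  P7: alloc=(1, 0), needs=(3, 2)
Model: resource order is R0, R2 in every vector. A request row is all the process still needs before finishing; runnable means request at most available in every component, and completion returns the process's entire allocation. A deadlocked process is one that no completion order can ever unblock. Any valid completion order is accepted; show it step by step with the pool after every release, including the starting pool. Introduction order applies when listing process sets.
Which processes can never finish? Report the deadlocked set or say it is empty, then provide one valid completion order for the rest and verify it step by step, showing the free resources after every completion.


The deadlocked set is empty.
Key observation: there is always a runnable process — P0 first — so the state unwinds completely.
One completion order for the rest: P0, P3, P7, P8, P4, P5. Check, step by step:
  pool = (1, 0)
  P0: need (1, 0) fits (1, 0); releases (2, 1), pool now (3, 1)
  P3: need (2, 1) fits (3, 1); releases (1, 1), pool now (4, 2)
  P7: need (3, 2) fits (4, 2); releases (1, 0), pool now (5, 2)
  P8: need (5, 2) fits (5, 2); releases (0, 2), pool now (5, 4)
  P4: need (5, 4) fits (5, 4); releases (1, 2), pool now (6, 6)
  P5: need (0, 3) fits (6, 6); releases (1, 0), pool now (7, 6)


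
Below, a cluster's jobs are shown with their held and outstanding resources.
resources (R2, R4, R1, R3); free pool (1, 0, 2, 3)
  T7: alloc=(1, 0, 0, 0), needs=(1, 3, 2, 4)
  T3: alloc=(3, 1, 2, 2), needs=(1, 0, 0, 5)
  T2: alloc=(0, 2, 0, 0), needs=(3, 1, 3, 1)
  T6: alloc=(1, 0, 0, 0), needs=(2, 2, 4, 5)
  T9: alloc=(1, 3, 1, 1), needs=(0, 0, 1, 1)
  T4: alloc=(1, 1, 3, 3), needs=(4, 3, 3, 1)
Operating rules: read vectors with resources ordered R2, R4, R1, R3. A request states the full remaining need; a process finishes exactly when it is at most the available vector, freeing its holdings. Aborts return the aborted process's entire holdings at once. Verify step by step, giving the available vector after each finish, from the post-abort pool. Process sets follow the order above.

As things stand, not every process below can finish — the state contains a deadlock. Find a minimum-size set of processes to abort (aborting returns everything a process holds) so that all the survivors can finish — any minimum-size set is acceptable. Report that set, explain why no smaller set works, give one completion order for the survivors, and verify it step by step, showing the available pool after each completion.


The answer: abort T3.
Key observation: before aborting T3, T6 was permanently blocked — no order could ever run it; afterwards it completes at step 2.
No smaller set exists: with zero aborts the deadlock remains.
One survivor order: T2, T6, T4, T9, T7. Walking it through (post-abort pool first):
  pool = (4, 1, 4, 5)
  T2: need (3, 1, 3, 1) fits (4, 1, 4, 5); releases (0, 2, 0, 0), pool now (4, 3, 4, 5)
  T6: need (2, 2, 4, 5) fits (4, 3, 4, 5); releases (1, 0, 0, 0), pool now (5, 3, 4, 5)
  T4: need (4, 3, 3, 1) fits (5, 3, 4, 5); releases (1, 1, 3, 3), pool now (6, 4, 7, 8)
  T9: need (0, 0, 1, 1) fits (6, 4, 7, 8); releases (1, 3, 1, 1), pool now (7, 7, 8, 9)
  T7: need (1, 3, 2, 4) fits (7, 7, 8, 9); releases (1, 0, 0, 0), pool now (8, 7, 8, 9)


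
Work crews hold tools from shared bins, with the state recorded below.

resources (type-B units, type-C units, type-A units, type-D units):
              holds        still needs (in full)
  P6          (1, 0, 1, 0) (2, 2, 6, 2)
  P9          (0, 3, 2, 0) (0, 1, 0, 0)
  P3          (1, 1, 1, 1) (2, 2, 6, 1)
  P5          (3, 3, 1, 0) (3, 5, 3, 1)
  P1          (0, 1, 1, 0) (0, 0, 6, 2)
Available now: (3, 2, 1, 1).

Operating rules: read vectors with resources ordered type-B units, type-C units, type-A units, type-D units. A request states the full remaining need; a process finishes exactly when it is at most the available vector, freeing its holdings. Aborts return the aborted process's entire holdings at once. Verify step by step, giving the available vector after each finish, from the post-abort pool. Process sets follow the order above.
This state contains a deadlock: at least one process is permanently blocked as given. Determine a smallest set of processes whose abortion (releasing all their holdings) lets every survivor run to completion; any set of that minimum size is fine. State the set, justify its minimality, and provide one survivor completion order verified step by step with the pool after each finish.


Abort P3 and P1.
Key observation: no ordering could ever have run P6 before the abort of P3 and P1; with (1, 2, 2, 1) back in the pool it fits at step 3.
Minimality, checking each single-abort alternative: P6 alone leaves P3 blocked (short on type-A units); P9 alone leaves P6 blocked (short on type-A units and type-D units); P3 alone leaves P6 blocked (short on type-A units); P5 alone leaves P6 blocked (short on type-A units and type-D units); P1 alone leaves P6 blocked (short on type-A units and type-D units).
Survivors finish in the order: P9, P5, P6. Step-by-step check (pool after the aborts first):
  pool = (4, 4, 3, 2)
  P9: need (0, 1, 0, 0) fits (4, 4, 3, 2); releases (0, 3, 2, 0), pool now (4, 7, 5, 2)
  P5: need (3, 5, 3, 1) fits (4, 7, 5, 2); releases (3, 3, 1, 0), pool now (7, 10, 6, 2)
  P6: need (2, 2, 6, 2) fits (7, 10, 6, 2); releases (1, 0, 1, 0), pool now (8, 10, 7, 2)


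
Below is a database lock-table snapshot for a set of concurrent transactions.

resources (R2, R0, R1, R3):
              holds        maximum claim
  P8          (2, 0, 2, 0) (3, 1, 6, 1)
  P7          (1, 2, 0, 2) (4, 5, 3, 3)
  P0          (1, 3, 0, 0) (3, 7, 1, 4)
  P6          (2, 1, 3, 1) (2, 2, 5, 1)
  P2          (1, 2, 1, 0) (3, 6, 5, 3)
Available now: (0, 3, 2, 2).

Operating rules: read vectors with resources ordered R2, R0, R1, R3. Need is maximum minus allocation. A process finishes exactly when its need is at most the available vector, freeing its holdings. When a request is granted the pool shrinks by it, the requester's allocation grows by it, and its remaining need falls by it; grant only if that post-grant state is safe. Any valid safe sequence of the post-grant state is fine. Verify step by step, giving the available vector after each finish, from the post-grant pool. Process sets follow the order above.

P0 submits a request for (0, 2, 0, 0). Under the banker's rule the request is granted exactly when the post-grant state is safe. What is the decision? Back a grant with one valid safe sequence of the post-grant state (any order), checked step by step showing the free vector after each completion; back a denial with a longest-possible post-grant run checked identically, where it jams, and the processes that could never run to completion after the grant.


DENY. Granting would leave the state unsafe.
Key observation: after P6, P8 the pool peaks at (4, 2, 7, 3), and each blocked process is short somewhere: P7 on R0; P0 on R3; P2 on R0.
After a pretend grant, a maximal execution: P6, P8 — then nothing else fits. Walking it through:
  pool = (0, 1, 2, 2)
  P6 needs (0, 1, 2, 0) <= (0, 1, 2, 2) -> finishes; pool += (2, 1, 3, 1) = (2, 2, 5, 3)
  P8 needs (1, 1, 4, 1) <= (2, 2, 5, 3) -> finishes; pool += (2, 0, 2, 0) = (4, 2, 7, 3)
  P7 still needs (3, 3, 3, 1) but only (4, 2, 7, 3) is free — short on R0
  P0 still needs (2, 2, 1, 4) but only (4, 2, 7, 3) is free — short on R3
  P2 still needs (2, 4, 4, 3) but only (4, 2, 7, 3) is free — short on R0
Post-grant, the permanently blocked set is P7, P0 and P2.


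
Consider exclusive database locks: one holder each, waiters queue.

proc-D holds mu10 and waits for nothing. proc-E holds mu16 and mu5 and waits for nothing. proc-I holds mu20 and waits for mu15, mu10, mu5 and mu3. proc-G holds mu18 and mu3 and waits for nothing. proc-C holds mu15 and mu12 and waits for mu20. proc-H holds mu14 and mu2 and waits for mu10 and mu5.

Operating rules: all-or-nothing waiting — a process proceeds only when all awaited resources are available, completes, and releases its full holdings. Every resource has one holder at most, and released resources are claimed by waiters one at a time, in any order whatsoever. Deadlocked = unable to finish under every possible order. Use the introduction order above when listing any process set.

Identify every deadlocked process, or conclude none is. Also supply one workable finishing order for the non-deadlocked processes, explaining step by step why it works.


Deadlocked set: proc-I and proc-C.
Key observation: the waits loop around proc-I -> proc-C -> proc-I with no way out; no other process is dragged down with it.
One completion order for the rest: proc-E, proc-G, proc-D, proc-H.
Check, step by step:
  proc-E: no waits; runs immediately, freeing mu16 and mu5
  proc-G: no waits; runs immediately, freeing mu18 and mu3
  proc-D: no waits; runs immediately, freeing mu10
  proc-H waits on mu10 and mu5 — all released -> runs and releases mu14 and mu2


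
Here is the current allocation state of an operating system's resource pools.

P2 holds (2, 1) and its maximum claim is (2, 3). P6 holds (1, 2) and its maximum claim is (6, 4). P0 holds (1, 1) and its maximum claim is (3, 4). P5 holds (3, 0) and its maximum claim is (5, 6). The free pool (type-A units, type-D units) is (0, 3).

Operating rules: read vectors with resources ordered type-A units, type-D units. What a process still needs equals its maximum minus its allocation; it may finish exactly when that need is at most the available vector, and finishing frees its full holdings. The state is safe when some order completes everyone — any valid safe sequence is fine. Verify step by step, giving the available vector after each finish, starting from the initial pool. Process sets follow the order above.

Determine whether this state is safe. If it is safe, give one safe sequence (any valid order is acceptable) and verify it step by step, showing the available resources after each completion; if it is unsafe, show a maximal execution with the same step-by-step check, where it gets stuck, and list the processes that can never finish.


UNSAFE — no complete ordering exists.
Key observation: after P2, P0 the pool peaks at (3, 5), and each blocked process is short somewhere: P6 on type-A units; P5 on type-D units.
A maximal execution: P2, P0 — then nothing else fits. Step-by-step check:
  pool = (0, 3)
  run P2 (needs (0, 2), free (0, 3)); after release of (2, 1) the pool is (2, 4)
  run P0 (needs (2, 3), free (2, 4)); after release of (1, 1) the pool is (3, 5)
  P6 cannot run: need (5, 2) vs free (3, 5) (insufficient type-A units)
  P5 cannot run: need (2, 6) vs free (3, 5) (insufficient type-D units)
Processes that can never finish: P6 and P5.


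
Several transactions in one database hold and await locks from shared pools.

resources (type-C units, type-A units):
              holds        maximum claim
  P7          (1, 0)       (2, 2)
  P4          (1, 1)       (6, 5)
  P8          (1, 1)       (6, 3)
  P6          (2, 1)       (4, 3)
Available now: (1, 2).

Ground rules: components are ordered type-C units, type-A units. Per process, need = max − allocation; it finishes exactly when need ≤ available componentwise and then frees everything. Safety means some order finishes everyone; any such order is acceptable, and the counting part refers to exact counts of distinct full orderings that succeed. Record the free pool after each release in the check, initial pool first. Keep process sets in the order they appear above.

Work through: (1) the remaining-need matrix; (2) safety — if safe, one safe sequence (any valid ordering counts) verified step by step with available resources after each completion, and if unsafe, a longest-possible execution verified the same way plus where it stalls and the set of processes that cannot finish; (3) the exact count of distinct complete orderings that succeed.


(1) Need matrix, components ordered type-C units, type-A units:
  P7: (1, 2)
  P4: (5, 4)
  P8: (5, 2)
  P6: (2, 2)
(2) UNSAFE — no complete ordering exists.
Key observation: once P7, P6 finish, the pool peaks at (4, 3) — and every remaining process still needs more type-C units than that.
Going as far as possible: P7, P6; after that, nothing fits. Check, step by step:
  pool = (1, 2)
  P7 needs (1, 2) <= (1, 2) -> finishes; pool += (1, 0) = (2, 2)
  P6 needs (2, 2) <= (2, 2) -> finishes; pool += (2, 1) = (4, 3)
  P4 cannot run: need (5, 4) vs free (4, 3) (insufficient type-C units and type-A units)
  P8 cannot run: need (5, 2) vs free (4, 3) (insufficient type-C units)
Permanently blocked: P4 and P8.
(3) Precisely 0 of the possible complete orderings are safe sequences.


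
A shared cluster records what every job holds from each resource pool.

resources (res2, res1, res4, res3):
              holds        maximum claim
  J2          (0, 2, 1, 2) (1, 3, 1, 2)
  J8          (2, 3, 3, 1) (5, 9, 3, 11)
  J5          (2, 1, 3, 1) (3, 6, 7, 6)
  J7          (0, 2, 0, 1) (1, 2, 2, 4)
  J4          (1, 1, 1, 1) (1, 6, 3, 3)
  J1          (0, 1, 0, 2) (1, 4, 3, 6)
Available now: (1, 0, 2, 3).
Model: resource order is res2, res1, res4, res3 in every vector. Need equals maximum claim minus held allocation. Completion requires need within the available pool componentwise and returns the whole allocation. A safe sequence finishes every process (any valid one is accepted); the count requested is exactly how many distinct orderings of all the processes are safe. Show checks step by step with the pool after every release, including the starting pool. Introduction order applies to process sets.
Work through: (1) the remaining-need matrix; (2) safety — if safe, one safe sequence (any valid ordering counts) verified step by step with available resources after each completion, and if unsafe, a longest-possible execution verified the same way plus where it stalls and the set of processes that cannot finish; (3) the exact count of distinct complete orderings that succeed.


(1) Need matrix, components ordered res2, res1, res4, res3:
  J2: (1, 1, 0, 0)
  J8: (3, 6, 0, 10)
  J5: (1, 5, 4, 5)
  J7: (1, 0, 2, 3)
  J4: (0, 5, 2, 2)
  J1: (1, 3, 3, 4)
(2) The state is SAFE; one workable sequence: J7, J2, J1, J4, J5, J8.
Key observation: the order's first zero-slack moment is J7 ((1, 0, 2, 3) needed, (1, 0, 2, 3) free — a requested resource with nothing to spare).
Walking it through:
  pool = (1, 0, 2, 3)
  J7: need (1, 0, 2, 3) fits (1, 0, 2, 3); releases (0, 2, 0, 1), pool now (1, 2, 2, 4)
  J2: need (1, 1, 0, 0) fits (1, 2, 2, 4); releases (0, 2, 1, 2), pool now (1, 4, 3, 6)
  J1: need (1, 3, 3, 4) fits (1, 4, 3, 6); releases (0, 1, 0, 2), pool now (1, 5, 3, 8)
  J4: need (0, 5, 2, 2) fits (1, 5, 3, 8); releases (1, 1, 1, 1), pool now (2, 6, 4, 9)
  J5: need (1, 5, 4, 5) fits (2, 6, 4, 9); releases (2, 1, 3, 1), pool now (4, 7, 7, 10)
  J8: need (3, 6, 0, 10) fits (4, 7, 7, 10); releases (2, 3, 3, 1), pool now (6, 10, 10, 11)
(3) The exact count: 1 of the possible complete orderings is a safe sequence.


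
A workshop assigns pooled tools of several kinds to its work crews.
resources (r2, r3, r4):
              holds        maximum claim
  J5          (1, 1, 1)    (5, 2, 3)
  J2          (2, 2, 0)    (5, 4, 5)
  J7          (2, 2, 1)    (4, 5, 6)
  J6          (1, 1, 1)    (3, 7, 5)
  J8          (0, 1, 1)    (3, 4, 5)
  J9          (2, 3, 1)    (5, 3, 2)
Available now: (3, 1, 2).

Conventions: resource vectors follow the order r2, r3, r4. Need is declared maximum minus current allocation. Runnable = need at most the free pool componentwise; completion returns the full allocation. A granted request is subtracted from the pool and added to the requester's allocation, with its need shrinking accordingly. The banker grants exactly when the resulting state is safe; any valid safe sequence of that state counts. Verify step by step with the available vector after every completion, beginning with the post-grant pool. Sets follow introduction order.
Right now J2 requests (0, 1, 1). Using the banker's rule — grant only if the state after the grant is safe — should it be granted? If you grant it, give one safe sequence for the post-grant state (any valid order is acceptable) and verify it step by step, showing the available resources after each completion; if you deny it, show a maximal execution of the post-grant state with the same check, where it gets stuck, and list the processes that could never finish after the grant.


DENY. Granting would leave the state unsafe.
Key observation: r4 is the bottleneck — with J9, J5 done the pool holds (6, 4, 3), short of every remaining need.
After a pretend grant, a maximal execution: J9, J5 — then nothing else fits. Walking it through:
  pool = (3, 0, 1)
  J9: need (3, 0, 1) fits (3, 0, 1); releases (2, 3, 1), pool now (5, 3, 2)
  J5: need (4, 1, 2) fits (5, 3, 2); releases (1, 1, 1), pool now (6, 4, 3)
  J2 still needs (3, 1, 4) but only (6, 4, 3) is free — short on r4
  J7 still needs (2, 3, 5) but only (6, 4, 3) is free — short on r4
  J6 still needs (2, 6, 4) but only (6, 4, 3) is free — short on r3 and r4
  J8 still needs (3, 3, 4) but only (6, 4, 3) is free — short on r4
Post-grant, the permanently blocked set is J2, J7, J6 and J8.
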